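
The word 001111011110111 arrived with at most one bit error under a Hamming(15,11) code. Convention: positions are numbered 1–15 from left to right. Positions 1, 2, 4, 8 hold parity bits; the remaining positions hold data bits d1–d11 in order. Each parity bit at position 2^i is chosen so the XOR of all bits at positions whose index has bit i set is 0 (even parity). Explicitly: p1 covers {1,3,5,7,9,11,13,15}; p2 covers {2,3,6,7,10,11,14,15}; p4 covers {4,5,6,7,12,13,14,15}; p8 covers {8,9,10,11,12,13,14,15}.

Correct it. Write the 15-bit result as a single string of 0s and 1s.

001111001110111

s1 (pos 1,3,5,7,9,11,13,15): 0⊕1⊕1⊕0⊕1⊕1⊕1⊕1 = 0
s2 (pos 2,3,6,7,10,11,14,15): 0⊕1⊕1⊕0⊕1⊕1⊕1⊕1 = 0
s4 (pos 4,5,6,7,12,13,14,15): 1⊕1⊕1⊕0⊕0⊕1⊕1⊕1 = 0
s8 (pos 8,9,10,11,12,13,14,15): 1⊕1⊕1⊕1⊕0⊕1⊕1⊕1 = 1
Syndrome s8…s1 = 1000 → error at position 8.
Flip position 8: 001111011110111 → 001111001110111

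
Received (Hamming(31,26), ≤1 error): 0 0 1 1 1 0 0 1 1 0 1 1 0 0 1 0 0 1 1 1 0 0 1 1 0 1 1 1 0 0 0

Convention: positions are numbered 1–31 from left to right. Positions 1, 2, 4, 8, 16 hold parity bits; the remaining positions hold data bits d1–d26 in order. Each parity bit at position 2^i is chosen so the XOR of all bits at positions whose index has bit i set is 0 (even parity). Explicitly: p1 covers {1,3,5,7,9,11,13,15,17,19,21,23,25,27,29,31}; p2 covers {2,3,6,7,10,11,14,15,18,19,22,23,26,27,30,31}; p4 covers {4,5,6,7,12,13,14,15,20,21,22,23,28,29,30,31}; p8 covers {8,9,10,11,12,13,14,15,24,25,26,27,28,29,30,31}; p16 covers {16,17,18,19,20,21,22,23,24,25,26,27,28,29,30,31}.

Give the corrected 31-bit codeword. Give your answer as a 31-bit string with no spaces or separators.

s1 (pos 1,3,5,7,9,11,13,15,17,19,21,23,25,27,29,31): 0⊕1⊕1⊕0⊕1⊕1⊕0⊕1⊕0⊕1⊕0⊕1⊕0⊕1⊕0⊕0 = 0
s2 (pos 2,3,6,7,10,11,14,15,18,19,22,23,26,27,30,31): 0⊕1⊕0⊕0⊕0⊕1⊕0⊕1⊕1⊕1⊕0⊕1⊕1⊕1⊕0⊕0 = 0
s4 (pos 4,5,6,7,12,13,14,15,20,21,22,23,28,29,30,31): 1⊕1⊕0⊕0⊕1⊕0⊕0⊕1⊕1⊕0⊕0⊕1⊕1⊕0⊕0⊕0 = 1
s8 (pos 8,9,10,11,12,13,14,15,24,25,26,27,28,29,30,31): 1⊕1⊕0⊕1⊕1⊕0⊕0⊕1⊕1⊕0⊕1⊕1⊕1⊕0⊕0⊕0 = 1
s16 (pos 16,17,18,19,20,21,22,23,24,25,26,27,28,29,30,31): 0⊕0⊕1⊕1⊕1⊕0⊕0⊕1⊕1⊕0⊕1⊕1⊕1⊕0⊕0⊕0 = 0
Syndrome s16…s1 = 01100 → error at position 12.
Flip position 12: 0011100110110010011100110111000 → 0011100110100010011100110111000

0011100110100010011100110111000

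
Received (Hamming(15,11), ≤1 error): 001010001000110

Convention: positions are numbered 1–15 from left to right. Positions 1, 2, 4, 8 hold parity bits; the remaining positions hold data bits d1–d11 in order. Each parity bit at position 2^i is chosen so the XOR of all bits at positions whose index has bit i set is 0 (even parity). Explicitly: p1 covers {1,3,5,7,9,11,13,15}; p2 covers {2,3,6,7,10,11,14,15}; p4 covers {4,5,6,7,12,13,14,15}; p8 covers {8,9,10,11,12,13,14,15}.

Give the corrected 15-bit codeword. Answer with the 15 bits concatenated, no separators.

s1 (pos 1,3,5,7,9,11,13,15): 0⊕1⊕1⊕0⊕1⊕0⊕1⊕0 = 0
s2 (pos 2,3,6,7,10,11,14,15): 0⊕1⊕0⊕0⊕0⊕0⊕1⊕0 = 0
s4 (pos 4,5,6,7,12,13,14,15): 0⊕1⊕0⊕0⊕0⊕1⊕1⊕0 = 1
s8 (pos 8,9,10,11,12,13,14,15): 0⊕1⊕0⊕0⊕0⊕1⊕1⊕0 = 1
Syndrome s8…s1 = 1100 → error at position 12.
Flip position 12: 001010001000110 → 001010001001110

001010001001110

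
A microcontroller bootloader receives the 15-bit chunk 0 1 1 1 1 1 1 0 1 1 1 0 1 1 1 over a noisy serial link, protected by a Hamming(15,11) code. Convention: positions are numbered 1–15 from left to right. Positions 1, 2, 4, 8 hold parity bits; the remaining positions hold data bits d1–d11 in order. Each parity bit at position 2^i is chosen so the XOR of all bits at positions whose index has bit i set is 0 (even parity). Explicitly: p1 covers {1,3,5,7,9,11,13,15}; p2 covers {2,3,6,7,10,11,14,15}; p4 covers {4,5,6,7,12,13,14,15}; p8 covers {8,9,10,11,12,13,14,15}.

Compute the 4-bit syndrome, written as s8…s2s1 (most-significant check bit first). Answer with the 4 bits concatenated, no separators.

s1 (pos 1,3,5,7,9,11,13,15): 0⊕1⊕1⊕1⊕1⊕1⊕1⊕1 = 1
s2 (pos 2,3,6,7,10,11,14,15): 1⊕1⊕1⊕1⊕1⊕1⊕1⊕1 = 0
s4 (pos 4,5,6,7,12,13,14,15): 1⊕1⊕1⊕1⊕0⊕1⊕1⊕1 = 1
s8 (pos 8,9,10,11,12,13,14,15): 0⊕1⊕1⊕1⊕0⊕1⊕1⊕1 = 0
Syndrome s8…s1 = 0101 → error at position 5.

0101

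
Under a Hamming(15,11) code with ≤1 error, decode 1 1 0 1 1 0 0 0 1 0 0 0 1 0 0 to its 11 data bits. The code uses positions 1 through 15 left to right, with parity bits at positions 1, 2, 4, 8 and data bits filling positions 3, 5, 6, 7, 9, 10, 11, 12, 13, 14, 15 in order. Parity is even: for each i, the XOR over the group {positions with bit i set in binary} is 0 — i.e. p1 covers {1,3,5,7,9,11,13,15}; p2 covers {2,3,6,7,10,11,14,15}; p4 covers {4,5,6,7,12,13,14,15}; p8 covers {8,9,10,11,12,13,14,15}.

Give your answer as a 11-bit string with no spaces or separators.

01101000100

s1 (pos 1,3,5,7,9,11,13,15): 1⊕0⊕1⊕0⊕1⊕0⊕1⊕0 = 0
s2 (pos 2,3,6,7,10,11,14,15): 1⊕0⊕0⊕0⊕0⊕0⊕0⊕0 = 1
s4 (pos 4,5,6,7,12,13,14,15): 1⊕1⊕0⊕0⊕0⊕1⊕0⊕0 = 1
s8 (pos 8,9,10,11,12,13,14,15): 0⊕1⊕0⊕0⊕0⊕1⊕0⊕0 = 0
Syndrome s8…s1 = 0110 → error at position 6.
Flip position 6: 110110001000100 → 110111001000100
Read data bits from positions 3,5,6,7,9,10,11,12,13,14,15: 01101000100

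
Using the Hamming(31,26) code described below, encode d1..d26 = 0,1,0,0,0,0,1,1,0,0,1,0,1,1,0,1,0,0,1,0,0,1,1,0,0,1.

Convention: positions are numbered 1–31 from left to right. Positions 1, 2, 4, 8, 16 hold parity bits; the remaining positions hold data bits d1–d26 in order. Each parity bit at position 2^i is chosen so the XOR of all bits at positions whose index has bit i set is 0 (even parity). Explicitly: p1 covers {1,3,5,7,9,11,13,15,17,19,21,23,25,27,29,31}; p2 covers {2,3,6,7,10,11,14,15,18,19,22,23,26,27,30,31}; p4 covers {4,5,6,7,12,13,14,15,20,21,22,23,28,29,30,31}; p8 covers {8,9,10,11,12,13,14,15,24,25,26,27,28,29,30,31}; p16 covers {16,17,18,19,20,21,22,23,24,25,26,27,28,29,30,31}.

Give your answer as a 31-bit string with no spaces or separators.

1000100100110011011010010011001

Place data at non-parity positions: p1 p2 0 p4 1 0 0 p8 0 0 1 1 0 0 1 p16 0 1 1 0 1 0 0 1 0 0 1 1 0 0 1
p1 (pos 1,3,5,7,9,11,13,15,17,19,21,23,25,27,29,31): XOR of data positions = 0⊕1⊕0⊕0⊕1⊕0⊕1⊕0⊕1⊕1⊕0⊕0⊕1⊕0⊕1 = 1
p2 (pos 2,3,6,7,10,11,14,15,18,19,22,23,26,27,30,31): XOR of data positions = 0⊕0⊕0⊕0⊕1⊕0⊕1⊕1⊕1⊕0⊕0⊕0⊕1⊕0⊕1 = 0
p4 (pos 4,5,6,7,12,13,14,15,20,21,22,23,28,29,30,31): XOR of data positions = 1⊕0⊕0⊕1⊕0⊕0⊕1⊕0⊕1⊕0⊕0⊕1⊕0⊕0⊕1 = 0
p8 (pos 8,9,10,11,12,13,14,15,24,25,26,27,28,29,30,31): XOR of data positions = 0⊕0⊕1⊕1⊕0⊕0⊕1⊕1⊕0⊕0⊕1⊕1⊕0⊕0⊕1 = 1
p16 (pos 16,17,18,19,20,21,22,23,24,25,26,27,28,29,30,31): XOR of data positions = 0⊕1⊕1⊕0⊕1⊕0⊕0⊕1⊕0⊕0⊕1⊕1⊕0⊕0⊕1 = 1
Codeword: 1000100100110011011010010011001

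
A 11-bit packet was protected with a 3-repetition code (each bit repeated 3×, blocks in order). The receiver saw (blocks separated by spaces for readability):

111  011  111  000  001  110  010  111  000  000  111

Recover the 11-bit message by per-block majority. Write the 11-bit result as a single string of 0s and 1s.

11100101001

Block 1 (111): 3 ones → 1
Block 2 (011): 2 ones → 1
Block 3 (111): 3 ones → 1
Block 4 (000): 0 ones → 0
Block 5 (001): 1 one → 0
Block 6 (110): 2 ones → 1
Block 7 (010): 1 one → 0
Block 8 (111): 3 ones → 1
Block 9 (000): 0 ones → 0
Block 10 (000): 0 ones → 0
Block 11 (111): 3 ones → 1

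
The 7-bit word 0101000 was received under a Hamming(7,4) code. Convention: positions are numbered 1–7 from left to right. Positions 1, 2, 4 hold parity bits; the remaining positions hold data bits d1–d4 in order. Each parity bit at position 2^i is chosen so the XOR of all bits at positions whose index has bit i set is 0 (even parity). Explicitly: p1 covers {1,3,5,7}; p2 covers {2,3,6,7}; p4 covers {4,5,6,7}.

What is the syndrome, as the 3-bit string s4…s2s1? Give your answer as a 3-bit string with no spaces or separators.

110

s1 (pos 1,3,5,7): 0⊕0⊕0⊕0 = 0
s2 (pos 2,3,6,7): 1⊕0⊕0⊕0 = 1
s4 (pos 4,5,6,7): 1⊕0⊕0⊕0 = 1
Syndrome s4…s1 = 110 → error at position 6.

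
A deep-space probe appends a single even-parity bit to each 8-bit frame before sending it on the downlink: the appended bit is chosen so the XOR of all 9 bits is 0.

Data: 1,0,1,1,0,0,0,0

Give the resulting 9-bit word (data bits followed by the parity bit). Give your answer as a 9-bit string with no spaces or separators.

XOR of the 8 data bits: 1⊕0⊕1⊕1⊕0⊕0⊕0⊕0 = 1
Parity bit = 1 (so all 9 bits XOR to 0).

101100001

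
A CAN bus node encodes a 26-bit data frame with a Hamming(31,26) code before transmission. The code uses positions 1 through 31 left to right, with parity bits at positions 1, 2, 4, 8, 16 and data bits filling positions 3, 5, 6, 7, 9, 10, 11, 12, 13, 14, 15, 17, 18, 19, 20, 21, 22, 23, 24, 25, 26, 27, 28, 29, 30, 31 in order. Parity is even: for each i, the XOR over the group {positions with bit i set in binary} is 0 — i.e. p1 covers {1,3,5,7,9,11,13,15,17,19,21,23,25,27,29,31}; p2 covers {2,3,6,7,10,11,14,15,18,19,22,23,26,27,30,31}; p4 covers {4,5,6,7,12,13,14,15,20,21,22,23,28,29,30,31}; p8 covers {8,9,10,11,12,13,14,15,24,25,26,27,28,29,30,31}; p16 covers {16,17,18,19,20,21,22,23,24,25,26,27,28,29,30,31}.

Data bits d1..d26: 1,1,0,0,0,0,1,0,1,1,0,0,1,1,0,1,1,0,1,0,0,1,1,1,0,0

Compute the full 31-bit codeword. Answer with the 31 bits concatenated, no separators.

Place data at non-parity positions: p1 p2 1 p4 1 0 0 p8 0 0 1 0 1 1 0 p16 0 1 1 0 1 1 0 1 0 0 1 1 1 0 0
p1 (pos 1,3,5,7,9,11,13,15,17,19,21,23,25,27,29,31): XOR of data positions = 1⊕1⊕0⊕0⊕1⊕1⊕0⊕0⊕1⊕1⊕0⊕0⊕1⊕1⊕0 = 0
p2 (pos 2,3,6,7,10,11,14,15,18,19,22,23,26,27,30,31): XOR of data positions = 1⊕0⊕0⊕0⊕1⊕1⊕0⊕1⊕1⊕1⊕0⊕0⊕1⊕0⊕0 = 1
p4 (pos 4,5,6,7,12,13,14,15,20,21,22,23,28,29,30,31): XOR of data positions = 1⊕0⊕0⊕0⊕1⊕1⊕0⊕0⊕1⊕1⊕0⊕1⊕1⊕0⊕0 = 1
p8 (pos 8,9,10,11,12,13,14,15,24,25,26,27,28,29,30,31): XOR of data positions = 0⊕0⊕1⊕0⊕1⊕1⊕0⊕1⊕0⊕0⊕1⊕1⊕1⊕0⊕0 = 1
p16 (pos 16,17,18,19,20,21,22,23,24,25,26,27,28,29,30,31): XOR of data positions = 0⊕1⊕1⊕0⊕1⊕1⊕0⊕1⊕0⊕0⊕1⊕1⊕1⊕0⊕0 = 0
Codeword: 0111100100101100011011010011100

0111100100101100011011010011100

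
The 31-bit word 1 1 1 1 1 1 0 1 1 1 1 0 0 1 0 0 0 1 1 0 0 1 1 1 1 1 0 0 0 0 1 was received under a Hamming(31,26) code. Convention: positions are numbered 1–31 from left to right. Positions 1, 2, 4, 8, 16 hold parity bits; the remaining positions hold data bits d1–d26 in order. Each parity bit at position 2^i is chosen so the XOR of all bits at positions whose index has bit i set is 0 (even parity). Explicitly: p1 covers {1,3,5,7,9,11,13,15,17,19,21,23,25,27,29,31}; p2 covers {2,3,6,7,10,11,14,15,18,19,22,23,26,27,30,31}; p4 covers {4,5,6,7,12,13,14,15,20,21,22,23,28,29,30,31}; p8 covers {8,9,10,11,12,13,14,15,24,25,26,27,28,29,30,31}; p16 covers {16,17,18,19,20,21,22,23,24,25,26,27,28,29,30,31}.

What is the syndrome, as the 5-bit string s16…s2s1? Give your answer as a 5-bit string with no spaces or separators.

s1 (pos 1,3,5,7,9,11,13,15,17,19,21,23,25,27,29,31): 1⊕1⊕1⊕0⊕1⊕1⊕0⊕0⊕0⊕1⊕0⊕1⊕1⊕0⊕0⊕1 = 1
s2 (pos 2,3,6,7,10,11,14,15,18,19,22,23,26,27,30,31): 1⊕1⊕1⊕0⊕1⊕1⊕1⊕0⊕1⊕1⊕1⊕1⊕1⊕0⊕0⊕1 = 0
s4 (pos 4,5,6,7,12,13,14,15,20,21,22,23,28,29,30,31): 1⊕1⊕1⊕0⊕0⊕0⊕1⊕0⊕0⊕0⊕1⊕1⊕0⊕0⊕0⊕1 = 1
s8 (pos 8,9,10,11,12,13,14,15,24,25,26,27,28,29,30,31): 1⊕1⊕1⊕1⊕0⊕0⊕1⊕0⊕1⊕1⊕1⊕0⊕0⊕0⊕0⊕1 = 1
s16 (pos 16,17,18,19,20,21,22,23,24,25,26,27,28,29,30,31): 0⊕0⊕1⊕1⊕0⊕0⊕1⊕1⊕1⊕1⊕1⊕0⊕0⊕0⊕0⊕1 = 0
Syndrome s16…s1 = 01101 → error at position 13.

01101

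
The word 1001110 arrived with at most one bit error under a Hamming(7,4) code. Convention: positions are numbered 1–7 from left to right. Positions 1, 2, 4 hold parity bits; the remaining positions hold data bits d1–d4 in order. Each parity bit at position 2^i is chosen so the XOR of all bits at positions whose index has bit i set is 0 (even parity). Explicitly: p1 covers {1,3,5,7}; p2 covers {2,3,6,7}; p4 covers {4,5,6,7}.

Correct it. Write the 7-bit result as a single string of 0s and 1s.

s1 (pos 1,3,5,7): 1⊕0⊕1⊕0 = 0
s2 (pos 2,3,6,7): 0⊕0⊕1⊕0 = 1
s4 (pos 4,5,6,7): 1⊕1⊕1⊕0 = 1
Syndrome s4…s1 = 110 → error at position 6.
Flip position 6: 1001110 → 1001100

1001100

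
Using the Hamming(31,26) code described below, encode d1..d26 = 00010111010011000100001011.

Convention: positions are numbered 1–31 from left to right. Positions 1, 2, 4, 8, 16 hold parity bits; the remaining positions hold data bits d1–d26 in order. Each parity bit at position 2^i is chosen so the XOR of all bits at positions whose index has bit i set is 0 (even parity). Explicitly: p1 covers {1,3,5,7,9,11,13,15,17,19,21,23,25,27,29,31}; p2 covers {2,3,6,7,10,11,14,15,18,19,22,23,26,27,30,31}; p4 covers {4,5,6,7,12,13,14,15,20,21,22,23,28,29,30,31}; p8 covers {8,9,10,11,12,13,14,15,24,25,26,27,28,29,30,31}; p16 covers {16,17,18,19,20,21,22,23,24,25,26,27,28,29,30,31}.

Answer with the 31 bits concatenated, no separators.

Place data at non-parity positions: p1 p2 0 p4 0 0 1 p8 0 1 1 1 0 1 0 p16 0 1 1 0 0 0 1 0 0 0 0 1 0 1 1
p1 (pos 1,3,5,7,9,11,13,15,17,19,21,23,25,27,29,31): XOR of data positions = 0⊕0⊕1⊕0⊕1⊕0⊕0⊕0⊕1⊕0⊕1⊕0⊕0⊕0⊕1 = 1
p2 (pos 2,3,6,7,10,11,14,15,18,19,22,23,26,27,30,31): XOR of data positions = 0⊕0⊕1⊕1⊕1⊕1⊕0⊕1⊕1⊕0⊕1⊕0⊕0⊕1⊕1 = 1
p4 (pos 4,5,6,7,12,13,14,15,20,21,22,23,28,29,30,31): XOR of data positions = 0⊕0⊕1⊕1⊕0⊕1⊕0⊕0⊕0⊕0⊕1⊕1⊕0⊕1⊕1 = 1
p8 (pos 8,9,10,11,12,13,14,15,24,25,26,27,28,29,30,31): XOR of data positions = 0⊕1⊕1⊕1⊕0⊕1⊕0⊕0⊕0⊕0⊕0⊕1⊕0⊕1⊕1 = 1
p16 (pos 16,17,18,19,20,21,22,23,24,25,26,27,28,29,30,31): XOR of data positions = 0⊕1⊕1⊕0⊕0⊕0⊕1⊕0⊕0⊕0⊕0⊕1⊕0⊕1⊕1 = 0
Codeword: 1101001101110100011000100001011

1101001101110100011000100001011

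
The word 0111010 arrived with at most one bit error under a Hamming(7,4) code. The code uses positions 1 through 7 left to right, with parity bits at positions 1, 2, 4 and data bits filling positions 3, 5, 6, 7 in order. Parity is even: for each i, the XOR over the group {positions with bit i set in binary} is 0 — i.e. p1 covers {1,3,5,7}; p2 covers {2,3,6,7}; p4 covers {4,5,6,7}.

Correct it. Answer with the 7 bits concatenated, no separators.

s1 (pos 1,3,5,7): 0⊕1⊕0⊕0 = 1
s2 (pos 2,3,6,7): 1⊕1⊕1⊕0 = 1
s4 (pos 4,5,6,7): 1⊕0⊕1⊕0 = 0
Syndrome s4…s1 = 011 → error at position 3.
Flip position 3: 0111010 → 0101010

0101010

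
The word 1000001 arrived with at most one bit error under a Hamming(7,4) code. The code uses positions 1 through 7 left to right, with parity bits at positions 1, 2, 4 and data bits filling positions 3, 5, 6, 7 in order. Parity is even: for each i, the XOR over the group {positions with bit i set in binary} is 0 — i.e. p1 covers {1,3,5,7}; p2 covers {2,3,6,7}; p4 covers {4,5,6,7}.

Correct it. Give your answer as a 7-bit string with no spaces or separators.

1000011

s1 (pos 1,3,5,7): 1⊕0⊕0⊕1 = 0
s2 (pos 2,3,6,7): 0⊕0⊕0⊕1 = 1
s4 (pos 4,5,6,7): 0⊕0⊕0⊕1 = 1
Syndrome s4…s1 = 110 → error at position 6.
Flip position 6: 1000001 → 1000011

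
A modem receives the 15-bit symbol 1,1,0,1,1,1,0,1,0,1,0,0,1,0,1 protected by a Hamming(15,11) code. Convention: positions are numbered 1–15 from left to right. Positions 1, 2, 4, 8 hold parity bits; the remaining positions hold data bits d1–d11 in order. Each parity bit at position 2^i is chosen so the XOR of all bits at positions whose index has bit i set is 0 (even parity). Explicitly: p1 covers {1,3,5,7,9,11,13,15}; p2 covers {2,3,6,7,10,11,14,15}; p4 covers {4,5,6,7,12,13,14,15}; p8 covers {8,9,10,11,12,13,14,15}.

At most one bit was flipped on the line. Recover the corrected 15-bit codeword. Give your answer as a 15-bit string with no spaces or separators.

s1 (pos 1,3,5,7,9,11,13,15): 1⊕0⊕1⊕0⊕0⊕0⊕1⊕1 = 0
s2 (pos 2,3,6,7,10,11,14,15): 1⊕0⊕1⊕0⊕1⊕0⊕0⊕1 = 0
s4 (pos 4,5,6,7,12,13,14,15): 1⊕1⊕1⊕0⊕0⊕1⊕0⊕1 = 1
s8 (pos 8,9,10,11,12,13,14,15): 1⊕0⊕1⊕0⊕0⊕1⊕0⊕1 = 0
Syndrome s8…s1 = 0100 → error at position 4.
Flip position 4: 110111010100101 → 110011010100101

110011010100101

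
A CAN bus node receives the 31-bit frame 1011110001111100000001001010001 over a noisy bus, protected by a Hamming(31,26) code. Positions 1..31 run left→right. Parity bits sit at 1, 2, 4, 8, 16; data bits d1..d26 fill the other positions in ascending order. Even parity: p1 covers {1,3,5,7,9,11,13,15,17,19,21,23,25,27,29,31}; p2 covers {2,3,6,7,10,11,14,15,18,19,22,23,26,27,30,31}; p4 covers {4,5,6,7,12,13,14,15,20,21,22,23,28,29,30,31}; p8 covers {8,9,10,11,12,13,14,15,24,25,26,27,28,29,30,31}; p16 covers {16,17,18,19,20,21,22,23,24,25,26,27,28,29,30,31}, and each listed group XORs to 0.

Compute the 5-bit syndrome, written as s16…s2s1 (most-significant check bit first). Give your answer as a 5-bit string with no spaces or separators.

s1 (pos 1,3,5,7,9,11,13,15,17,19,21,23,25,27,29,31): 1⊕1⊕1⊕0⊕0⊕1⊕1⊕0⊕0⊕0⊕0⊕0⊕1⊕1⊕0⊕1 = 0
s2 (pos 2,3,6,7,10,11,14,15,18,19,22,23,26,27,30,31): 0⊕1⊕1⊕0⊕1⊕1⊕1⊕0⊕0⊕0⊕1⊕0⊕0⊕1⊕0⊕1 = 0
s4 (pos 4,5,6,7,12,13,14,15,20,21,22,23,28,29,30,31): 1⊕1⊕1⊕0⊕1⊕1⊕1⊕0⊕0⊕0⊕1⊕0⊕0⊕0⊕0⊕1 = 0
s8 (pos 8,9,10,11,12,13,14,15,24,25,26,27,28,29,30,31): 0⊕0⊕1⊕1⊕1⊕1⊕1⊕0⊕0⊕1⊕0⊕1⊕0⊕0⊕0⊕1 = 0
s16 (pos 16,17,18,19,20,21,22,23,24,25,26,27,28,29,30,31): 0⊕0⊕0⊕0⊕0⊕0⊕1⊕0⊕0⊕1⊕0⊕1⊕0⊕0⊕0⊕1 = 0
Syndrome s16…s1 = 00000 → no error.

00000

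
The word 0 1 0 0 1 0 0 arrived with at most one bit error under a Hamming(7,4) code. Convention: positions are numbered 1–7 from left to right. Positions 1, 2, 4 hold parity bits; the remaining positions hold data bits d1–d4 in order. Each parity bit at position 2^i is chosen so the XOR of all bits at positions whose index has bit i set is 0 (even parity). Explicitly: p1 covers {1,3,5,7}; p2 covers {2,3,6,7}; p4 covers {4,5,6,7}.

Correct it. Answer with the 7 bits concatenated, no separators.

0100101

s1 (pos 1,3,5,7): 0⊕0⊕1⊕0 = 1
s2 (pos 2,3,6,7): 1⊕0⊕0⊕0 = 1
s4 (pos 4,5,6,7): 0⊕1⊕0⊕0 = 1
Syndrome s4…s1 = 111 → error at position 7.
Flip position 7: 0100100 → 0100101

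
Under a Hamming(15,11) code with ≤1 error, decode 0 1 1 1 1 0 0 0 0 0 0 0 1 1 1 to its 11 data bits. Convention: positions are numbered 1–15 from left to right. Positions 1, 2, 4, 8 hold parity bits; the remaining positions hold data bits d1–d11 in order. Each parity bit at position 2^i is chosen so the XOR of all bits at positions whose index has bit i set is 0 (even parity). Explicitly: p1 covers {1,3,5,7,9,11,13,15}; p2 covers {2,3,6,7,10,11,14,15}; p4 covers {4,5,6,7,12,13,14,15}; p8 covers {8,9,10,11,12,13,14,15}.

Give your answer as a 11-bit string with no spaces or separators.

s1 (pos 1,3,5,7,9,11,13,15): 0⊕1⊕1⊕0⊕0⊕0⊕1⊕1 = 0
s2 (pos 2,3,6,7,10,11,14,15): 1⊕1⊕0⊕0⊕0⊕0⊕1⊕1 = 0
s4 (pos 4,5,6,7,12,13,14,15): 1⊕1⊕0⊕0⊕0⊕1⊕1⊕1 = 1
s8 (pos 8,9,10,11,12,13,14,15): 0⊕0⊕0⊕0⊕0⊕1⊕1⊕1 = 1
Syndrome s8…s1 = 1100 → error at position 12.
Flip position 12: 011110000000111 → 011110000001111
Read data bits from positions 3,5,6,7,9,10,11,12,13,14,15: 11000001111

11000001111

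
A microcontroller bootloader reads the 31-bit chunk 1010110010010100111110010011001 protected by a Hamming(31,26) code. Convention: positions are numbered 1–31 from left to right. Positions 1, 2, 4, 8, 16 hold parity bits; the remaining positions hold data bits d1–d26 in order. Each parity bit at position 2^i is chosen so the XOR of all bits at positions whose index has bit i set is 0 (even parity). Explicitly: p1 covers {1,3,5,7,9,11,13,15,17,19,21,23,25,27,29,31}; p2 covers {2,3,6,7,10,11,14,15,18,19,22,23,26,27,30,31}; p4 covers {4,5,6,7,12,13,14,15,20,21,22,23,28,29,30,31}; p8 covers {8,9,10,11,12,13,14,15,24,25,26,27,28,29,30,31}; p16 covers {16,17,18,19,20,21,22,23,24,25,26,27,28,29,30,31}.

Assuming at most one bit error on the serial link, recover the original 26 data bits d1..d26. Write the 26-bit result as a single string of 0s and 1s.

11101001010111110010001001

s1 (pos 1,3,5,7,9,11,13,15,17,19,21,23,25,27,29,31): 1⊕1⊕1⊕0⊕1⊕0⊕0⊕0⊕1⊕1⊕1⊕0⊕0⊕1⊕0⊕1 = 1
s2 (pos 2,3,6,7,10,11,14,15,18,19,22,23,26,27,30,31): 0⊕1⊕1⊕0⊕0⊕0⊕1⊕0⊕1⊕1⊕0⊕0⊕0⊕1⊕0⊕1 = 1
s4 (pos 4,5,6,7,12,13,14,15,20,21,22,23,28,29,30,31): 0⊕1⊕1⊕0⊕1⊕0⊕1⊕0⊕1⊕1⊕0⊕0⊕1⊕0⊕0⊕1 = 0
s8 (pos 8,9,10,11,12,13,14,15,24,25,26,27,28,29,30,31): 0⊕1⊕0⊕0⊕1⊕0⊕1⊕0⊕1⊕0⊕0⊕1⊕1⊕0⊕0⊕1 = 1
s16 (pos 16,17,18,19,20,21,22,23,24,25,26,27,28,29,30,31): 0⊕1⊕1⊕1⊕1⊕1⊕0⊕0⊕1⊕0⊕0⊕1⊕1⊕0⊕0⊕1 = 1
Syndrome s16…s1 = 11011 → error at position 27.
Flip position 27: 1010110010010100111110010011001 → 1010110010010100111110010001001
Read data bits from positions 3,5,6,7,9,10,11,12,13,14,15,17,18,19,20,21,22,23,24,25,26,27,28,29,30,31: 11101001010111110010001001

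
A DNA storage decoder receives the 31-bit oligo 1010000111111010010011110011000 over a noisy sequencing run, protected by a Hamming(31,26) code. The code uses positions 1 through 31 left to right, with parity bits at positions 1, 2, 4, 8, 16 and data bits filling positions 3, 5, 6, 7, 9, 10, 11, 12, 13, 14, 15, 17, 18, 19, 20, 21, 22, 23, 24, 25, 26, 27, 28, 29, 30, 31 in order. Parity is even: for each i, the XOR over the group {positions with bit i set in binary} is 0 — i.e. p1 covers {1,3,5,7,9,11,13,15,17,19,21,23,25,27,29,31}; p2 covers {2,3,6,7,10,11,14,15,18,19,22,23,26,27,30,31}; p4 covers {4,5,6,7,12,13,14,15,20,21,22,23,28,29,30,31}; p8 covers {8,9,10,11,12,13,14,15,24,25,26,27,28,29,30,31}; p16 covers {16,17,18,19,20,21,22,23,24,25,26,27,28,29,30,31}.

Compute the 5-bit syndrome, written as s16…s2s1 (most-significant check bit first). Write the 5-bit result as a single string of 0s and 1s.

10101

s1 (pos 1,3,5,7,9,11,13,15,17,19,21,23,25,27,29,31): 1⊕1⊕0⊕0⊕1⊕1⊕1⊕1⊕0⊕0⊕1⊕1⊕0⊕1⊕0⊕0 = 1
s2 (pos 2,3,6,7,10,11,14,15,18,19,22,23,26,27,30,31): 0⊕1⊕0⊕0⊕1⊕1⊕0⊕1⊕1⊕0⊕1⊕1⊕0⊕1⊕0⊕0 = 0
s4 (pos 4,5,6,7,12,13,14,15,20,21,22,23,28,29,30,31): 0⊕0⊕0⊕0⊕1⊕1⊕0⊕1⊕0⊕1⊕1⊕1⊕1⊕0⊕0⊕0 = 1
s8 (pos 8,9,10,11,12,13,14,15,24,25,26,27,28,29,30,31): 1⊕1⊕1⊕1⊕1⊕1⊕0⊕1⊕1⊕0⊕0⊕1⊕1⊕0⊕0⊕0 = 0
s16 (pos 16,17,18,19,20,21,22,23,24,25,26,27,28,29,30,31): 0⊕0⊕1⊕0⊕0⊕1⊕1⊕1⊕1⊕0⊕0⊕1⊕1⊕0⊕0⊕0 = 1
Syndrome s16…s1 = 10101 → error at position 21.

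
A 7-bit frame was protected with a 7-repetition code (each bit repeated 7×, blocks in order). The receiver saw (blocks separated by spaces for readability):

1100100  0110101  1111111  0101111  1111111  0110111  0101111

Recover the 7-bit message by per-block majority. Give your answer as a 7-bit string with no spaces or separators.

Block 1 (1100100): 3 ones → 0
Block 2 (0110101): 4 ones → 1
Block 3 (1111111): 7 ones → 1
Block 4 (0101111): 5 ones → 1
Block 5 (1111111): 7 ones → 1
Block 6 (0110111): 5 ones → 1
Block 7 (0101111): 5 ones → 1

0111111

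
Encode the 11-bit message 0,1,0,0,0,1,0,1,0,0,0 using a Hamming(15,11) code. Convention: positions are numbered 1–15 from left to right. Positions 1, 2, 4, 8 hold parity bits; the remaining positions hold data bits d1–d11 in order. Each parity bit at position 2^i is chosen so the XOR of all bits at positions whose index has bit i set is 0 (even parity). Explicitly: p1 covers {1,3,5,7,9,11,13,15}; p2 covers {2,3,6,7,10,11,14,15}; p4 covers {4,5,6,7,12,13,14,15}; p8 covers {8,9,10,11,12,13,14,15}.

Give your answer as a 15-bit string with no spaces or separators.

110010000101000

Place data at non-parity positions: p1 p2 0 p4 1 0 0 p8 0 1 0 1 0 0 0
p1 (pos 1,3,5,7,9,11,13,15): XOR of data positions = 0⊕1⊕0⊕0⊕0⊕0⊕0 = 1
p2 (pos 2,3,6,7,10,11,14,15): XOR of data positions = 0⊕0⊕0⊕1⊕0⊕0⊕0 = 1
p4 (pos 4,5,6,7,12,13,14,15): XOR of data positions = 1⊕0⊕0⊕1⊕0⊕0⊕0 = 0
p8 (pos 8,9,10,11,12,13,14,15): XOR of data positions = 0⊕1⊕0⊕1⊕0⊕0⊕0 = 0
Codeword: 110010000101000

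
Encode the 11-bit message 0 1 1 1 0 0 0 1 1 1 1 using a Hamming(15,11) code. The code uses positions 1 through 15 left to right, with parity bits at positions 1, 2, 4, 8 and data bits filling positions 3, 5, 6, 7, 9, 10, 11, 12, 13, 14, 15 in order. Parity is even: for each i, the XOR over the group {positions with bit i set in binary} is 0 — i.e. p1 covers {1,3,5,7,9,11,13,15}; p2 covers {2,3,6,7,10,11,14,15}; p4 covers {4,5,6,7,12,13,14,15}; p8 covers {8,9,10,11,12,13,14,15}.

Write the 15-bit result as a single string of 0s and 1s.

Place data at non-parity positions: p1 p2 0 p4 1 1 1 p8 0 0 0 1 1 1 1
p1 (pos 1,3,5,7,9,11,13,15): XOR of data positions = 0⊕1⊕1⊕0⊕0⊕1⊕1 = 0
p2 (pos 2,3,6,7,10,11,14,15): XOR of data positions = 0⊕1⊕1⊕0⊕0⊕1⊕1 = 0
p4 (pos 4,5,6,7,12,13,14,15): XOR of data positions = 1⊕1⊕1⊕1⊕1⊕1⊕1 = 1
p8 (pos 8,9,10,11,12,13,14,15): XOR of data positions = 0⊕0⊕0⊕1⊕1⊕1⊕1 = 0
Codeword: 000111100001111

000111100001111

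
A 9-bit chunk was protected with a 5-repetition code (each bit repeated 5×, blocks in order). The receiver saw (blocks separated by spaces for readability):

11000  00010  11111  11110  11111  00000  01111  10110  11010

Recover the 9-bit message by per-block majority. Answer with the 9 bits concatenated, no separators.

001110111

Block 1 (11000): 2 ones → 0
Block 2 (00010): 1 one → 0
Block 3 (11111): 5 ones → 1
Block 4 (11110): 4 ones → 1
Block 5 (11111): 5 ones → 1
Block 6 (00000): 0 ones → 0
Block 7 (01111): 4 ones → 1
Block 8 (10110): 3 ones → 1
Block 9 (11010): 3 ones → 1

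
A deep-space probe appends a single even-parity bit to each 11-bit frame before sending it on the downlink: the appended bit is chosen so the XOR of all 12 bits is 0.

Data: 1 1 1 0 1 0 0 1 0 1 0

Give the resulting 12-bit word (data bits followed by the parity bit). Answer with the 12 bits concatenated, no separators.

111010010100

XOR of the 11 data bits: 1⊕1⊕1⊕0⊕1⊕0⊕0⊕1⊕0⊕1⊕0 = 0
Parity bit = 0 (so all 12 bits XOR to 0).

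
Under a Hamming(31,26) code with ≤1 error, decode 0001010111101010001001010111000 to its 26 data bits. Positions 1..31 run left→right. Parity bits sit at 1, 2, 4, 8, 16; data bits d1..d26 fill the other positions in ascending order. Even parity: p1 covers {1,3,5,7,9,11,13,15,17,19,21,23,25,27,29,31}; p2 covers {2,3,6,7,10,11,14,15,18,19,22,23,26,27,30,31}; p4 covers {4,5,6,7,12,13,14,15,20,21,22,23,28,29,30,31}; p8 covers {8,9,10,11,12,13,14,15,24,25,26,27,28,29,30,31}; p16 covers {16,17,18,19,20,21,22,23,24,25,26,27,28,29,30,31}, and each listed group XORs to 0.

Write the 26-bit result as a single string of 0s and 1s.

s1 (pos 1,3,5,7,9,11,13,15,17,19,21,23,25,27,29,31): 0⊕0⊕0⊕0⊕1⊕1⊕1⊕1⊕0⊕1⊕0⊕0⊕0⊕1⊕0⊕0 = 0
s2 (pos 2,3,6,7,10,11,14,15,18,19,22,23,26,27,30,31): 0⊕0⊕1⊕0⊕1⊕1⊕0⊕1⊕0⊕1⊕1⊕0⊕1⊕1⊕0⊕0 = 0
s4 (pos 4,5,6,7,12,13,14,15,20,21,22,23,28,29,30,31): 1⊕0⊕1⊕0⊕0⊕1⊕0⊕1⊕0⊕0⊕1⊕0⊕1⊕0⊕0⊕0 = 0
s8 (pos 8,9,10,11,12,13,14,15,24,25,26,27,28,29,30,31): 1⊕1⊕1⊕1⊕0⊕1⊕0⊕1⊕1⊕0⊕1⊕1⊕1⊕0⊕0⊕0 = 0
s16 (pos 16,17,18,19,20,21,22,23,24,25,26,27,28,29,30,31): 0⊕0⊕0⊕1⊕0⊕0⊕1⊕0⊕1⊕0⊕1⊕1⊕1⊕0⊕0⊕0 = 0
Syndrome s16…s1 = 00000 → no error.
Read data bits from positions 3,5,6,7,9,10,11,12,13,14,15,17,18,19,20,21,22,23,24,25,26,27,28,29,30,31: 00101110101001001010111000

00101110101001001010111000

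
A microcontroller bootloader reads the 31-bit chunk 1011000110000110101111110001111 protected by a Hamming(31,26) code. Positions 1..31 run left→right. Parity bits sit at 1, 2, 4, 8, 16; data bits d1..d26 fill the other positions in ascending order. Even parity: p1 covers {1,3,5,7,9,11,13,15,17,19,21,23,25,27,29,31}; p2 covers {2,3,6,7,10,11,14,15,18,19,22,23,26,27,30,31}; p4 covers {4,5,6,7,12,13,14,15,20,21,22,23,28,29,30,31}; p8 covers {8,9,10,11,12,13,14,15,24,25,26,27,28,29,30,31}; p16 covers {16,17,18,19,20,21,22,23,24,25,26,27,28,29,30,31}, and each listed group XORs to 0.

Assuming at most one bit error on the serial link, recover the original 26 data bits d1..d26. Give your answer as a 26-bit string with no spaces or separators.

10001000011101111110000111

s1 (pos 1,3,5,7,9,11,13,15,17,19,21,23,25,27,29,31): 1⊕1⊕0⊕0⊕1⊕0⊕0⊕1⊕1⊕1⊕1⊕1⊕0⊕0⊕1⊕1 = 0
s2 (pos 2,3,6,7,10,11,14,15,18,19,22,23,26,27,30,31): 0⊕1⊕0⊕0⊕0⊕0⊕1⊕1⊕0⊕1⊕1⊕1⊕0⊕0⊕1⊕1 = 0
s4 (pos 4,5,6,7,12,13,14,15,20,21,22,23,28,29,30,31): 1⊕0⊕0⊕0⊕0⊕0⊕1⊕1⊕1⊕1⊕1⊕1⊕1⊕1⊕1⊕1 = 1
s8 (pos 8,9,10,11,12,13,14,15,24,25,26,27,28,29,30,31): 1⊕1⊕0⊕0⊕0⊕0⊕1⊕1⊕1⊕0⊕0⊕0⊕1⊕1⊕1⊕1 = 1
s16 (pos 16,17,18,19,20,21,22,23,24,25,26,27,28,29,30,31): 0⊕1⊕0⊕1⊕1⊕1⊕1⊕1⊕1⊕0⊕0⊕0⊕1⊕1⊕1⊕1 = 1
Syndrome s16…s1 = 11100 → error at position 28.
Flip position 28: 1011000110000110101111110001111 → 1011000110000110101111110000111
Read data bits from positions 3,5,6,7,9,10,11,12,13,14,15,17,18,19,20,21,22,23,24,25,26,27,28,29,30,31: 10001000011101111110000111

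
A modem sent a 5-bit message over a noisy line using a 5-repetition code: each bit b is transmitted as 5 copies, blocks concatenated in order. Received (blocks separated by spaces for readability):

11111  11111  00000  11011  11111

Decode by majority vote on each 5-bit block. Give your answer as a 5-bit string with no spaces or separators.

11011

Block 1 (11111): 5 ones → 1
Block 2 (11111): 5 ones → 1
Block 3 (00000): 0 ones → 0
Block 4 (11011): 4 ones → 1
Block 5 (11111): 5 ones → 1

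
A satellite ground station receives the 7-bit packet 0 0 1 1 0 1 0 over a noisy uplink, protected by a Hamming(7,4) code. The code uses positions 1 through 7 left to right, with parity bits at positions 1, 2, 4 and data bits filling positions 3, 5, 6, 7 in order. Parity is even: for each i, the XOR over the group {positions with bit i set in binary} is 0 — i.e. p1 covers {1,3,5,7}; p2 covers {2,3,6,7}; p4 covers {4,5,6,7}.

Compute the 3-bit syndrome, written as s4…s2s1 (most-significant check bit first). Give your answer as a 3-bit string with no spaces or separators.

s1 (pos 1,3,5,7): 0⊕1⊕0⊕0 = 1
s2 (pos 2,3,6,7): 0⊕1⊕1⊕0 = 0
s4 (pos 4,5,6,7): 1⊕0⊕1⊕0 = 0
Syndrome s4…s1 = 001 → error at position 1.

001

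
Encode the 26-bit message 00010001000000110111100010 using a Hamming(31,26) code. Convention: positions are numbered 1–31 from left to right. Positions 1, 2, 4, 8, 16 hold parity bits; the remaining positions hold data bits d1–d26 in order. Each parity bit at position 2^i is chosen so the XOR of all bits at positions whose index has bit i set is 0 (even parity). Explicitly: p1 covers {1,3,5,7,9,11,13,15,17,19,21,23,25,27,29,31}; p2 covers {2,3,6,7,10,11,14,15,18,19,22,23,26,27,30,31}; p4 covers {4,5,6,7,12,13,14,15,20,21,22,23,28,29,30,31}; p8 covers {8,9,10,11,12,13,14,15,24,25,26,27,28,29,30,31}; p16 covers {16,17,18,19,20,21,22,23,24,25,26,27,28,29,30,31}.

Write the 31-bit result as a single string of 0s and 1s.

0000001100010001000110111100010

Place data at non-parity positions: p1 p2 0 p4 0 0 1 p8 0 0 0 1 0 0 0 p16 0 0 0 1 1 0 1 1 1 1 0 0 0 1 0
p1 (pos 1,3,5,7,9,11,13,15,17,19,21,23,25,27,29,31): XOR of data positions = 0⊕0⊕1⊕0⊕0⊕0⊕0⊕0⊕0⊕1⊕1⊕1⊕0⊕0⊕0 = 0
p2 (pos 2,3,6,7,10,11,14,15,18,19,22,23,26,27,30,31): XOR of data positions = 0⊕0⊕1⊕0⊕0⊕0⊕0⊕0⊕0⊕0⊕1⊕1⊕0⊕1⊕0 = 0
p4 (pos 4,5,6,7,12,13,14,15,20,21,22,23,28,29,30,31): XOR of data positions = 0⊕0⊕1⊕1⊕0⊕0⊕0⊕1⊕1⊕0⊕1⊕0⊕0⊕1⊕0 = 0
p8 (pos 8,9,10,11,12,13,14,15,24,25,26,27,28,29,30,31): XOR of data positions = 0⊕0⊕0⊕1⊕0⊕0⊕0⊕1⊕1⊕1⊕0⊕0⊕0⊕1⊕0 = 1
p16 (pos 16,17,18,19,20,21,22,23,24,25,26,27,28,29,30,31): XOR of data positions = 0⊕0⊕0⊕1⊕1⊕0⊕1⊕1⊕1⊕1⊕0⊕0⊕0⊕1⊕0 = 1
Codeword: 0000001100010001000110111100010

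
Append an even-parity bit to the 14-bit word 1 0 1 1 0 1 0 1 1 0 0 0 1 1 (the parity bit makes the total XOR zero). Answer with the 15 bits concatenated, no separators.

101101011000110

XOR of the 14 data bits: 1⊕0⊕1⊕1⊕0⊕1⊕0⊕1⊕1⊕0⊕0⊕0⊕1⊕1 = 0
Parity bit = 0 (so all 15 bits XOR to 0).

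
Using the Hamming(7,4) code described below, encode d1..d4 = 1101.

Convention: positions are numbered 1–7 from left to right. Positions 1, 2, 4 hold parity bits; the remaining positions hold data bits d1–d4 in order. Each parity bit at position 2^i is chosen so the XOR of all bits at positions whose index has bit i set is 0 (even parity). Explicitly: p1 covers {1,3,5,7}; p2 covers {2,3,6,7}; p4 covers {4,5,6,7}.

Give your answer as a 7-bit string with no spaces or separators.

1010101

Place data at non-parity positions: p1 p2 1 p4 1 0 1
p1 (pos 1,3,5,7): XOR of data positions = 1⊕1⊕1 = 1
p2 (pos 2,3,6,7): XOR of data positions = 1⊕0⊕1 = 0
p4 (pos 4,5,6,7): XOR of data positions = 1⊕0⊕1 = 0
Codeword: 1010101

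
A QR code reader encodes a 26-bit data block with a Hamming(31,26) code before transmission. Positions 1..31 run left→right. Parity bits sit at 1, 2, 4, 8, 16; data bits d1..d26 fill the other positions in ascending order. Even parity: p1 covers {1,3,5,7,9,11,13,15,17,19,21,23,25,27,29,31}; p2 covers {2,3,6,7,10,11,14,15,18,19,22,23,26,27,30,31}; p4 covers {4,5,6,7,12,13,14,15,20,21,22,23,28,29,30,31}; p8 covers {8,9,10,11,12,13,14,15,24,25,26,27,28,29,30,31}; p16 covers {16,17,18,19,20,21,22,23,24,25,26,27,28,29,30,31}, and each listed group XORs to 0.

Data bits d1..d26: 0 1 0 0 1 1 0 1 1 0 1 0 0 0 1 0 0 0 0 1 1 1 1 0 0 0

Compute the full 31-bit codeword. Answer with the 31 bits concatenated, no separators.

Place data at non-parity positions: p1 p2 0 p4 1 0 0 p8 1 1 0 1 1 0 1 p16 0 0 0 1 0 0 0 0 1 1 1 1 0 0 0
p1 (pos 1,3,5,7,9,11,13,15,17,19,21,23,25,27,29,31): XOR of data positions = 0⊕1⊕0⊕1⊕0⊕1⊕1⊕0⊕0⊕0⊕0⊕1⊕1⊕0⊕0 = 0
p2 (pos 2,3,6,7,10,11,14,15,18,19,22,23,26,27,30,31): XOR of data positions = 0⊕0⊕0⊕1⊕0⊕0⊕1⊕0⊕0⊕0⊕0⊕1⊕1⊕0⊕0 = 0
p4 (pos 4,5,6,7,12,13,14,15,20,21,22,23,28,29,30,31): XOR of data positions = 1⊕0⊕0⊕1⊕1⊕0⊕1⊕1⊕0⊕0⊕0⊕1⊕0⊕0⊕0 = 0
p8 (pos 8,9,10,11,12,13,14,15,24,25,26,27,28,29,30,31): XOR of data positions = 1⊕1⊕0⊕1⊕1⊕0⊕1⊕0⊕1⊕1⊕1⊕1⊕0⊕0⊕0 = 1
p16 (pos 16,17,18,19,20,21,22,23,24,25,26,27,28,29,30,31): XOR of data positions = 0⊕0⊕0⊕1⊕0⊕0⊕0⊕0⊕1⊕1⊕1⊕1⊕0⊕0⊕0 = 1
Codeword: 0000100111011011000100001111000

0000100111011011000100001111000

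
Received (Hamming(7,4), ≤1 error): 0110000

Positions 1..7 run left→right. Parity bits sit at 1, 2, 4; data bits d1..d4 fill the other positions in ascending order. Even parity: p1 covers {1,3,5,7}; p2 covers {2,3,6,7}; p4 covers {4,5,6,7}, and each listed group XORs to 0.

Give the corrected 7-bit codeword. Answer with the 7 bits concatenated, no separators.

1110000

s1 (pos 1,3,5,7): 0⊕1⊕0⊕0 = 1
s2 (pos 2,3,6,7): 1⊕1⊕0⊕0 = 0
s4 (pos 4,5,6,7): 0⊕0⊕0⊕0 = 0
Syndrome s4…s1 = 001 → error at position 1.
Flip position 1: 0110000 → 1110000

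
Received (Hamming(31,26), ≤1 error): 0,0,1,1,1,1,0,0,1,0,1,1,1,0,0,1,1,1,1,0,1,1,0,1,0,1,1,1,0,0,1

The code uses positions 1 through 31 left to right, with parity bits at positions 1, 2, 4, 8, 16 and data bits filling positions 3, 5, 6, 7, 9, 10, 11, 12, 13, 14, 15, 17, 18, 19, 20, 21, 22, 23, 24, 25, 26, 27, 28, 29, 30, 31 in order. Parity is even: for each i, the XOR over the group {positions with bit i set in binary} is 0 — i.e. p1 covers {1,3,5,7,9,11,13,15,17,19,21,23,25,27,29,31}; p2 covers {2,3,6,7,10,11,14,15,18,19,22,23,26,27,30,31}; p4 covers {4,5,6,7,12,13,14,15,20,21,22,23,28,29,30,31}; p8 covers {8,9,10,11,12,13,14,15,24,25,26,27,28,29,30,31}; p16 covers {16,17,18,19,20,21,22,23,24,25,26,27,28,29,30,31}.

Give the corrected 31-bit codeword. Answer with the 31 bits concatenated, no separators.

s1 (pos 1,3,5,7,9,11,13,15,17,19,21,23,25,27,29,31): 0⊕1⊕1⊕0⊕1⊕1⊕1⊕0⊕1⊕1⊕1⊕0⊕0⊕1⊕0⊕1 = 0
s2 (pos 2,3,6,7,10,11,14,15,18,19,22,23,26,27,30,31): 0⊕1⊕1⊕0⊕0⊕1⊕0⊕0⊕1⊕1⊕1⊕0⊕1⊕1⊕0⊕1 = 1
s4 (pos 4,5,6,7,12,13,14,15,20,21,22,23,28,29,30,31): 1⊕1⊕1⊕0⊕1⊕1⊕0⊕0⊕0⊕1⊕1⊕0⊕1⊕0⊕0⊕1 = 1
s8 (pos 8,9,10,11,12,13,14,15,24,25,26,27,28,29,30,31): 0⊕1⊕0⊕1⊕1⊕1⊕0⊕0⊕1⊕0⊕1⊕1⊕1⊕0⊕0⊕1 = 1
s16 (pos 16,17,18,19,20,21,22,23,24,25,26,27,28,29,30,31): 1⊕1⊕1⊕1⊕0⊕1⊕1⊕0⊕1⊕0⊕1⊕1⊕1⊕0⊕0⊕1 = 1
Syndrome s16…s1 = 11110 → error at position 30.
Flip position 30: 0011110010111001111011010111001 → 0011110010111001111011010111011

0011110010111001111011010111011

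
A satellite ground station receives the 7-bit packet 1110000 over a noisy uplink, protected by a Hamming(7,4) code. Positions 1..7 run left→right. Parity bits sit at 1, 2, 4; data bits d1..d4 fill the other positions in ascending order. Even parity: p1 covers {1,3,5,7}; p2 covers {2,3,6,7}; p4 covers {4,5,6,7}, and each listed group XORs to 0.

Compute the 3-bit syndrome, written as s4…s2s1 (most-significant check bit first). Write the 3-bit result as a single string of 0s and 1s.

000

s1 (pos 1,3,5,7): 1⊕1⊕0⊕0 = 0
s2 (pos 2,3,6,7): 1⊕1⊕0⊕0 = 0
s4 (pos 4,5,6,7): 0⊕0⊕0⊕0 = 0
Syndrome s4…s1 = 000 → no error.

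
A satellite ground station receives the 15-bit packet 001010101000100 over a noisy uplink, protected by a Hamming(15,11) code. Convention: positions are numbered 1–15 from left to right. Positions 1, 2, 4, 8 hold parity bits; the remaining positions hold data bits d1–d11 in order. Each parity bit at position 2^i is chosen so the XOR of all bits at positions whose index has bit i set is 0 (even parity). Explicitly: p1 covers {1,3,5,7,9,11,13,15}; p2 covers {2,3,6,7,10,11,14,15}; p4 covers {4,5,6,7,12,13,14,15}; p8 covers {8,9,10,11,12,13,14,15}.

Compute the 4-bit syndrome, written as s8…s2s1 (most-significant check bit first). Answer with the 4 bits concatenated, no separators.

0101

s1 (pos 1,3,5,7,9,11,13,15): 0⊕1⊕1⊕1⊕1⊕0⊕1⊕0 = 1
s2 (pos 2,3,6,7,10,11,14,15): 0⊕1⊕0⊕1⊕0⊕0⊕0⊕0 = 0
s4 (pos 4,5,6,7,12,13,14,15): 0⊕1⊕0⊕1⊕0⊕1⊕0⊕0 = 1
s8 (pos 8,9,10,11,12,13,14,15): 0⊕1⊕0⊕0⊕0⊕1⊕0⊕0 = 0
Syndrome s8…s1 = 0101 → error at position 5.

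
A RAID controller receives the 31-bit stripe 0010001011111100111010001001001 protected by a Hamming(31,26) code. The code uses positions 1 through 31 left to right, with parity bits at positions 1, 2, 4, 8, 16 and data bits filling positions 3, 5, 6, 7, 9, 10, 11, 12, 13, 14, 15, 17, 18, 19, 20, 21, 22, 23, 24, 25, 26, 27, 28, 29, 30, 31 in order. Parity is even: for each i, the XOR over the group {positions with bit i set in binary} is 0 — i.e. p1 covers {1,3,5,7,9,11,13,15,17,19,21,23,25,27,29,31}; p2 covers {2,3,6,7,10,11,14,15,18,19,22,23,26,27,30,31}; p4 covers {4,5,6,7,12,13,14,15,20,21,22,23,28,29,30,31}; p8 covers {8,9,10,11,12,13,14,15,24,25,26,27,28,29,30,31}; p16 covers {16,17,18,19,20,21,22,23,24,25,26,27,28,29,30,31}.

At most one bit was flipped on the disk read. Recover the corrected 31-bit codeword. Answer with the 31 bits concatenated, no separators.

s1 (pos 1,3,5,7,9,11,13,15,17,19,21,23,25,27,29,31): 0⊕1⊕0⊕1⊕1⊕1⊕1⊕0⊕1⊕1⊕1⊕0⊕1⊕0⊕0⊕1 = 0
s2 (pos 2,3,6,7,10,11,14,15,18,19,22,23,26,27,30,31): 0⊕1⊕0⊕1⊕1⊕1⊕1⊕0⊕1⊕1⊕0⊕0⊕0⊕0⊕0⊕1 = 0
s4 (pos 4,5,6,7,12,13,14,15,20,21,22,23,28,29,30,31): 0⊕0⊕0⊕1⊕1⊕1⊕1⊕0⊕0⊕1⊕0⊕0⊕1⊕0⊕0⊕1 = 1
s8 (pos 8,9,10,11,12,13,14,15,24,25,26,27,28,29,30,31): 0⊕1⊕1⊕1⊕1⊕1⊕1⊕0⊕0⊕1⊕0⊕0⊕1⊕0⊕0⊕1 = 1
s16 (pos 16,17,18,19,20,21,22,23,24,25,26,27,28,29,30,31): 0⊕1⊕1⊕1⊕0⊕1⊕0⊕0⊕0⊕1⊕0⊕0⊕1⊕0⊕0⊕1 = 1
Syndrome s16…s1 = 11100 → error at position 28.
Flip position 28: 0010001011111100111010001001001 → 0010001011111100111010001000001

0010001011111100111010001000001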